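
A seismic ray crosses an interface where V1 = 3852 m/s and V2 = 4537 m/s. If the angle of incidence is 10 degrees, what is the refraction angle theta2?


sin(theta1) = sin(10 deg) = 0.173648
sin(theta2) = V2/V1 * sin(theta1) = 4537/3852 * 0.173648 = 0.204528
theta2 = arcsin(0.204528) = 11.8019 degrees

11.8019


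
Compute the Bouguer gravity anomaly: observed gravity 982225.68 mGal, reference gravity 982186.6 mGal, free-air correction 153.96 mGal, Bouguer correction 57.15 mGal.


BA = g_obs - g_ref + FAC - BC
= 982225.68 - 982186.6 + 153.96 - 57.15
= 135.89 mGal

135.89


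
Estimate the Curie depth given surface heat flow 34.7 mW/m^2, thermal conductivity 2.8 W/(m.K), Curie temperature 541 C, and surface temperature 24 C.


T_Curie - T_surf = 541 - 24 = 517 C
Convert q to W/m^2: 34.7 mW/m^2 = 0.0347 W/m^2
d = 517 * 2.8 / 0.0347 = 41717.58 m

41717.58


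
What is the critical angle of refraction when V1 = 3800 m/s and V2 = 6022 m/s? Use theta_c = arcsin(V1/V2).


V1/V2 = 3800/6022 = 0.63102
theta_c = arcsin(0.63102) = 39.1254 degrees

39.1254


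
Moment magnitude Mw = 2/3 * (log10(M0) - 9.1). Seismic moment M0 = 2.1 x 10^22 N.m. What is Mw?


log10(M0) = log10(2.1 x 10^22) = 22.3222
Mw = 2/3 * (22.3222 - 9.1)
= 2/3 * 13.2222
= 8.81

8.81


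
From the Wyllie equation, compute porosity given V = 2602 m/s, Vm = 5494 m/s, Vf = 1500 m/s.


1/V - 1/Vm = 1/2602 - 1/5494 = 0.0002023
1/Vf - 1/Vm = 1/1500 - 1/5494 = 0.00048465
phi = 0.0002023 / 0.00048465 = 0.4174

0.4174


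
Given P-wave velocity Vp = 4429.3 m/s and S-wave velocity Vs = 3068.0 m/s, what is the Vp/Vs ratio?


Vp/Vs = 4429.3 / 3068.0
= 1.4437

1.4437


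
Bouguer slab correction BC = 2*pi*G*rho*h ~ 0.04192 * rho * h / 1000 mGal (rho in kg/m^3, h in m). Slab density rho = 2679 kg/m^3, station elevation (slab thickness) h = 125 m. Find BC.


BC = 0.04192 * rho * h / 1000
= 0.04192 * 2679 * 125 / 1000
= 14.038 mGal

14.038


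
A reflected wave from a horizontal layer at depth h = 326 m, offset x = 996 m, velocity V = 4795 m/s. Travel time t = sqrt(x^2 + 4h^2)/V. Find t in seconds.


x^2 + 4h^2 = 996^2 + 4*326^2 = 992016 + 425104 = 1417120
sqrt(1417120) = 1190.4285
t = 1190.4285 / 4795 = 0.2483 s

0.2483


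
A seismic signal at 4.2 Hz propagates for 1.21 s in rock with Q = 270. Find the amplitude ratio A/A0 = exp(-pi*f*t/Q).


pi*f*t/Q = pi*4.2*1.21/270 = 0.059132
A/A0 = exp(-0.059132) = 0.942583

0.942583


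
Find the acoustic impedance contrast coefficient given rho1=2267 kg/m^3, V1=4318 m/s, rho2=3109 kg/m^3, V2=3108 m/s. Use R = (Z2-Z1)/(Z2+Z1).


Z1 = 2267 * 4318 = 9788906
Z2 = 3109 * 3108 = 9662772
R = (9662772 - 9788906) / (9662772 + 9788906) = -126134 / 19451678 = -0.0065

-0.0065


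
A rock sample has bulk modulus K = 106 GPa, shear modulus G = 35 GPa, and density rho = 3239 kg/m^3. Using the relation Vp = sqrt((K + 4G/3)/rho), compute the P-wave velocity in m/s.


First compute the effective modulus:
K + 4G/3 = 106e9 + 4*35e9/3 = 152666666666.67 Pa
Then divide by density:
152666666666.67 / 3239 = 47133889.0604 Pa/(kg/m^3)
Take the square root:
Vp = sqrt(47133889.0604) = 6865.41 m/s

6865.41


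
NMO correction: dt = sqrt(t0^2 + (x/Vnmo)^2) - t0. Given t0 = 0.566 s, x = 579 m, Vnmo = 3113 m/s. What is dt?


x/Vnmo = 579/3113 = 0.185994
(x/Vnmo)^2 = 0.034594
t0^2 = 0.320356
sqrt(0.320356 + 0.034594) = 0.595777
dt = 0.595777 - 0.566 = 0.029777

0.029777


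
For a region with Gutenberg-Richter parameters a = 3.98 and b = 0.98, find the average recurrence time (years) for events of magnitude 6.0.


log10(N) = 3.98 - 0.98*6.0 = -1.9
N = 10^-1.9 = 0.012589
T = 1/N = 1/0.012589 = 79.4328 years

79.4328


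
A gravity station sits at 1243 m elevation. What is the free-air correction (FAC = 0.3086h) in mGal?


FAC = 0.3086 * h
= 0.3086 * 1243
= 383.5898 mGal

383.5898


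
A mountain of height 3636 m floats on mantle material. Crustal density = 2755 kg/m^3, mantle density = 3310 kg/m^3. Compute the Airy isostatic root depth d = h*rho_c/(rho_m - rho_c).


rho_m - rho_c = 3310 - 2755 = 555
d = 3636 * 2755 / 555
= 10017180 / 555
= 18048.97 m

18048.97


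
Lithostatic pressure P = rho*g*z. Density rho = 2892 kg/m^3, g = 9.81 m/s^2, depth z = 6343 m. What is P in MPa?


P = rho * g * z / 1e6
= 2892 * 9.81 * 6343 / 1e6
= 179954208.36 / 1e6
= 179.9542 MPa

179.9542


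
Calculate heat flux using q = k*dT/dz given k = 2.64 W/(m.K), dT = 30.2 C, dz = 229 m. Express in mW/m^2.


q = k * dT / dz * 1000
= 2.64 * 30.2 / 229 * 1000
= 0.348157 * 1000
= 348.1572 mW/m^2

348.1572


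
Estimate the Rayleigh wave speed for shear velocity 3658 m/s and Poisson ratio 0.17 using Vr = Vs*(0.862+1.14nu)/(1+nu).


Numerator factor = 0.862 + 1.14*0.17 = 1.0558
Denominator = 1 + 0.17 = 1.17
Vr = 3658 * 1.0558 / 1.17 = 3300.95 m/s

3300.95


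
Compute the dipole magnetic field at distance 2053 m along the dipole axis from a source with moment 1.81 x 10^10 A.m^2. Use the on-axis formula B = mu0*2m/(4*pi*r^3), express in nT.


m = 1.81 x 10^10 = 18100000000 A.m^2
2m = 36200000000 A.m^2
r^3 = 2053^3 = 8653002877
B = (4pi*10^-7) * 36200000000 / (4*pi * 8653002877) * 1e9
= 45490.261624 / 108736841079.5 * 1e9
= 418.3519 nT

418.3519


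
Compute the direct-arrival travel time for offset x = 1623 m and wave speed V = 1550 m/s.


t = x / V
= 1623 / 1550
= 1.0471 s

1.0471


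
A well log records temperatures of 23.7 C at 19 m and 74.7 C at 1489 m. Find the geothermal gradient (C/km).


dT = 74.7 - 23.7 = 51.0 C
dz = 1489 - 19 = 1470 m
gradient = dT/dz * 1000 = 51.0/1470 * 1000 = 34.6939 C/km

34.6939


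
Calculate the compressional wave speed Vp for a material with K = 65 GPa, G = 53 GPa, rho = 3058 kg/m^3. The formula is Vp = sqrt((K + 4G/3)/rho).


First compute the effective modulus:
K + 4G/3 = 65e9 + 4*53e9/3 = 135666666666.67 Pa
Then divide by density:
135666666666.67 / 3058 = 44364508.3933 Pa/(kg/m^3)
Take the square root:
Vp = sqrt(44364508.3933) = 6660.67 m/s

6660.67


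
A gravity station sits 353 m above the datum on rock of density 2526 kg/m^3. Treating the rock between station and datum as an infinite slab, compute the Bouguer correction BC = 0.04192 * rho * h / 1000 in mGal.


BC = 0.04192 * rho * h / 1000
= 0.04192 * 2526 * 353 / 1000
= 37.3791 mGal

37.3791


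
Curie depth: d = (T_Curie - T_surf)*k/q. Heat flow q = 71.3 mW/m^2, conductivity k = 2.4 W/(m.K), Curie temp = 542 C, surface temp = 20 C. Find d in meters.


T_Curie - T_surf = 542 - 20 = 522 C
Convert q to W/m^2: 71.3 mW/m^2 = 0.0713 W/m^2
d = 522 * 2.4 / 0.0713 = 17570.83 m

17570.83


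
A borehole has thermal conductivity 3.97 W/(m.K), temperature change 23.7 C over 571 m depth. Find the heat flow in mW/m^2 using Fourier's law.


q = k * dT / dz * 1000
= 3.97 * 23.7 / 571 * 1000
= 0.164779 * 1000
= 164.7793 mW/m^2

164.7793


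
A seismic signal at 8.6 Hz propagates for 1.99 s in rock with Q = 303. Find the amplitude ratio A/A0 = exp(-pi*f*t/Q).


pi*f*t/Q = pi*8.6*1.99/303 = 0.177443
A/A0 = exp(-0.177443) = 0.837409

0.837409


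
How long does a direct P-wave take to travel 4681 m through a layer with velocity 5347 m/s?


t = x / V
= 4681 / 5347
= 0.8754 s

0.8754


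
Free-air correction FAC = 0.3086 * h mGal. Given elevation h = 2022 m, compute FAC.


FAC = 0.3086 * h
= 0.3086 * 2022
= 623.9892 mGal

623.9892


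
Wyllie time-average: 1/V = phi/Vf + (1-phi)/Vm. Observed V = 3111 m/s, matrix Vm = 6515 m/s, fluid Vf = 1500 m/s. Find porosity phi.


1/V - 1/Vm = 1/3111 - 1/6515 = 0.00016795
1/Vf - 1/Vm = 1/1500 - 1/6515 = 0.00051317
phi = 0.00016795 / 0.00051317 = 0.3273

0.3273


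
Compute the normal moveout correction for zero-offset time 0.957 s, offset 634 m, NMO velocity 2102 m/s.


x/Vnmo = 634/2102 = 0.301618
(x/Vnmo)^2 = 0.090973
t0^2 = 0.915849
sqrt(0.915849 + 0.090973) = 1.003405
dt = 1.003405 - 0.957 = 0.046405

0.046405


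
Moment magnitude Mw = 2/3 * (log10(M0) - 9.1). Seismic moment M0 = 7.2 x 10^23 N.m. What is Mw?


log10(M0) = log10(7.2 x 10^23) = 23.8573
Mw = 2/3 * (23.8573 - 9.1)
= 2/3 * 14.7573
= 9.84

9.84


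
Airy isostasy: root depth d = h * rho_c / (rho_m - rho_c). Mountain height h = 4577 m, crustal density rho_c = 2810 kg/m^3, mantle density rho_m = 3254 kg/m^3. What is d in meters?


rho_m - rho_c = 3254 - 2810 = 444
d = 4577 * 2810 / 444
= 12861370 / 444
= 28967.05 m

28967.05


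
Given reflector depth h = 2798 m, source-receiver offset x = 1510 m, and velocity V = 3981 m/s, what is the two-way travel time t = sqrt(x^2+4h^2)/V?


x^2 + 4h^2 = 1510^2 + 4*2798^2 = 2280100 + 31315216 = 33595316
sqrt(33595316) = 5796.1467
t = 5796.1467 / 3981 = 1.456 s

1.456


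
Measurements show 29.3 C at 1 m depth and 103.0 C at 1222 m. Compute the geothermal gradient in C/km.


dT = 103.0 - 29.3 = 73.7 C
dz = 1222 - 1 = 1221 m
gradient = dT/dz * 1000 = 73.7/1221 * 1000 = 60.3604 C/km

60.3604


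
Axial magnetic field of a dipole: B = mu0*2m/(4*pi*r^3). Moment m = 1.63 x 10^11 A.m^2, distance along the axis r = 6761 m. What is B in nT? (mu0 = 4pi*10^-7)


m = 1.63 x 10^11 = 163000000000 A.m^2
2m = 326000000000 A.m^2
r^3 = 6761^3 = 309052889081
B = (4pi*10^-7) * 326000000000 / (4*pi * 309052889081) * 1e9
= 409663.682028 / 3883673143630.28 * 1e9
= 105.4836 nT

105.4836


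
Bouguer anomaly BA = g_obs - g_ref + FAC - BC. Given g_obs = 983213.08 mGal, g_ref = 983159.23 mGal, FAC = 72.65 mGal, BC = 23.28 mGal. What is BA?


BA = g_obs - g_ref + FAC - BC
= 983213.08 - 983159.23 + 72.65 - 23.28
= 103.22 mGal

103.22


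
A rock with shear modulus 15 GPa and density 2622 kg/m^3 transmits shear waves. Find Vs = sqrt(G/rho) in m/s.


Convert G to Pa: G = 15e9 Pa
Compute G/rho = 15e9 / 2622 = 5720823.7986
Vs = sqrt(5720823.7986) = 2391.82 m/s

2391.82


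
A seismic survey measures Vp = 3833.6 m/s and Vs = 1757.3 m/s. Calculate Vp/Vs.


Vp/Vs = 3833.6 / 1757.3
= 2.1815

2.1815


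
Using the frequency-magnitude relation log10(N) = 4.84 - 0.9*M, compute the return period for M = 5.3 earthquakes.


log10(N) = 4.84 - 0.9*5.3 = 0.07
N = 10^0.07 = 1.174898
T = 1/N = 1/1.174898 = 0.8511 years

0.8511


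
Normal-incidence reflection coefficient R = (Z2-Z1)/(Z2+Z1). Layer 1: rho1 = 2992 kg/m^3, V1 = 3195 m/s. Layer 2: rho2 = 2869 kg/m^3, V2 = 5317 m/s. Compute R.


Z1 = 2992 * 3195 = 9559440
Z2 = 2869 * 5317 = 15254473
R = (15254473 - 9559440) / (15254473 + 9559440) = 5695033 / 24813913 = 0.2295

0.2295


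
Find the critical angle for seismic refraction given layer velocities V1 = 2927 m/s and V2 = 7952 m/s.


V1/V2 = 2927/7952 = 0.368084
theta_c = arcsin(0.368084) = 21.5975 degrees

21.5975


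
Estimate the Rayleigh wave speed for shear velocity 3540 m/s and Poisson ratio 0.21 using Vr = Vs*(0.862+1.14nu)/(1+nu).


Numerator factor = 0.862 + 1.14*0.21 = 1.1014
Denominator = 1 + 0.21 = 1.21
Vr = 3540 * 1.1014 / 1.21 = 3222.28 m/s

3222.28


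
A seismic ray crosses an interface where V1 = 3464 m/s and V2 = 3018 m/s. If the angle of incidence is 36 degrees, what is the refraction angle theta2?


sin(theta1) = sin(36 deg) = 0.587785
sin(theta2) = V2/V1 * sin(theta1) = 3018/3464 * 0.587785 = 0.512106
theta2 = arcsin(0.512106) = 30.8042 degrees

30.8042


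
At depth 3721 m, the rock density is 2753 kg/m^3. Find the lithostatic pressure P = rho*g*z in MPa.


P = rho * g * z / 1e6
= 2753 * 9.81 * 3721 / 1e6
= 100492786.53 / 1e6
= 100.4928 MPa

100.4928


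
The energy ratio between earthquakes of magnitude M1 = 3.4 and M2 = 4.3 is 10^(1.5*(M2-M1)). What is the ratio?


M2 - M1 = 4.3 - 3.4 = 0.9
1.5 * 0.9 = 1.35
ratio = 10^1.35 = 22.39

22.39


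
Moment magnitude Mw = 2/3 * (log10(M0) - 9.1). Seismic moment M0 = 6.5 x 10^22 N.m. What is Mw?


log10(M0) = log10(6.5 x 10^22) = 22.8129
Mw = 2/3 * (22.8129 - 9.1)
= 2/3 * 13.7129
= 9.14

9.14


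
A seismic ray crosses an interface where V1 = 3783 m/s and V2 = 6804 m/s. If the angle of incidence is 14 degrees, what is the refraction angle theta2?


sin(theta1) = sin(14 deg) = 0.241922
sin(theta2) = V2/V1 * sin(theta1) = 6804/3783 * 0.241922 = 0.435114
theta2 = arcsin(0.435114) = 25.7926 degrees

25.7926


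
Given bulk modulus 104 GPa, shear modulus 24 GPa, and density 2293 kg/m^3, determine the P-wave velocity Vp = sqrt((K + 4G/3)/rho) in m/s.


First compute the effective modulus:
K + 4G/3 = 104e9 + 4*24e9/3 = 136000000000.0 Pa
Then divide by density:
136000000000.0 / 2293 = 59310946.3585 Pa/(kg/m^3)
Take the square root:
Vp = sqrt(59310946.3585) = 7701.36 m/s

7701.36


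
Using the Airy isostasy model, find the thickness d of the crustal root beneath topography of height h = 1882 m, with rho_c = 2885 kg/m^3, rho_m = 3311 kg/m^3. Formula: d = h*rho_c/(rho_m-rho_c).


rho_m - rho_c = 3311 - 2885 = 426
d = 1882 * 2885 / 426
= 5429570 / 426
= 12745.47 m

12745.47


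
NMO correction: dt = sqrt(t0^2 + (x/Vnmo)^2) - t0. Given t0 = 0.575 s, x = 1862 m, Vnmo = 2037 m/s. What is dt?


x/Vnmo = 1862/2037 = 0.914089
(x/Vnmo)^2 = 0.835559
t0^2 = 0.330625
sqrt(0.330625 + 0.835559) = 1.0799
dt = 1.0799 - 0.575 = 0.5049

0.5049


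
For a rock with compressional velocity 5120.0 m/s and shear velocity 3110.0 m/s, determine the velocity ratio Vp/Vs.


Vp/Vs = 5120.0 / 3110.0
= 1.6463

1.6463


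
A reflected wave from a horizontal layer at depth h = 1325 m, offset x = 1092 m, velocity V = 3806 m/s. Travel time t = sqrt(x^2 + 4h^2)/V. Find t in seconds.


x^2 + 4h^2 = 1092^2 + 4*1325^2 = 1192464 + 7022500 = 8214964
sqrt(8214964) = 2866.1758
t = 2866.1758 / 3806 = 0.7531 s

0.7531


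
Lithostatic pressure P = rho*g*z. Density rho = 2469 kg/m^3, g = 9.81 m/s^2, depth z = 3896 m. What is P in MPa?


P = rho * g * z / 1e6
= 2469 * 9.81 * 3896 / 1e6
= 94364587.44 / 1e6
= 94.3646 MPa

94.3646


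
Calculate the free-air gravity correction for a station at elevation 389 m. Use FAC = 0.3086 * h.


FAC = 0.3086 * h
= 0.3086 * 389
= 120.0454 mGal

120.0454


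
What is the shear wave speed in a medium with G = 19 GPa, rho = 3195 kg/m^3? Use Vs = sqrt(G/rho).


Convert G to Pa: G = 19e9 Pa
Compute G/rho = 19e9 / 3195 = 5946791.8623
Vs = sqrt(5946791.8623) = 2438.6 m/s

2438.6


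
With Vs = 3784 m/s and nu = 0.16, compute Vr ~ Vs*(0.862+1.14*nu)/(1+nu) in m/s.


Numerator factor = 0.862 + 1.14*0.16 = 1.0444
Denominator = 1 + 0.16 = 1.16
Vr = 3784 * 1.0444 / 1.16 = 3406.9 m/s

3406.9


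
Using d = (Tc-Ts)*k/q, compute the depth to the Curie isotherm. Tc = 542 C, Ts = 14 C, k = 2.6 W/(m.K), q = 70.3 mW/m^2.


T_Curie - T_surf = 542 - 14 = 528 C
Convert q to W/m^2: 70.3 mW/m^2 = 0.0703 W/m^2
d = 528 * 2.6 / 0.0703 = 19527.74 m

19527.74


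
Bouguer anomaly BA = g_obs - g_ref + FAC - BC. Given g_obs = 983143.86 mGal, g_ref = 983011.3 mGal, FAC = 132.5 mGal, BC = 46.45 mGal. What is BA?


BA = g_obs - g_ref + FAC - BC
= 983143.86 - 983011.3 + 132.5 - 46.45
= 218.61 mGal

218.61


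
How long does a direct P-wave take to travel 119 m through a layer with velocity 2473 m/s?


t = x / V
= 119 / 2473
= 0.0481 s

0.0481


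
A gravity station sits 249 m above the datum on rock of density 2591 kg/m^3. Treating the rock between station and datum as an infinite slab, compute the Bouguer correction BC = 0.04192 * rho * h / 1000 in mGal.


BC = 0.04192 * rho * h / 1000
= 0.04192 * 2591 * 249 / 1000
= 27.0451 mGal

27.0451


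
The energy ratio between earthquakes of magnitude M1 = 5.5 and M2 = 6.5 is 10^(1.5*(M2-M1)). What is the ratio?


M2 - M1 = 6.5 - 5.5 = 1.0
1.5 * 1.0 = 1.5
ratio = 10^1.5 = 31.62

31.62


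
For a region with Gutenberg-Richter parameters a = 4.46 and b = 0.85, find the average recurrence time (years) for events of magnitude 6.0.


log10(N) = 4.46 - 0.85*6.0 = -0.64
N = 10^-0.64 = 0.229087
T = 1/N = 1/0.229087 = 4.3652 years

4.3652


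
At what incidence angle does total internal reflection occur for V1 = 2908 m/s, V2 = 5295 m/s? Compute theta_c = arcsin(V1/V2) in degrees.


V1/V2 = 2908/5295 = 0.549197
theta_c = arcsin(0.549197) = 33.312 degrees

33.312


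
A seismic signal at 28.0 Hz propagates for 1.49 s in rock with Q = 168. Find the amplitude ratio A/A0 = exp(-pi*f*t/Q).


pi*f*t/Q = pi*28.0*1.49/168 = 0.780162
A/A0 = exp(-0.780162) = 0.458332

0.458332


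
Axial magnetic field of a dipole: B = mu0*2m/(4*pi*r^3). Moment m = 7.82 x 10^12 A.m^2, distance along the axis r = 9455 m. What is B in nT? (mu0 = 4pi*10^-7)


m = 7.82 x 10^12 = 7820000000000 A.m^2
2m = 15640000000000 A.m^2
r^3 = 9455^3 = 845248871375
B = (4pi*10^-7) * 15640000000000 / (4*pi * 845248871375) * 1e9
= 19653803.640858 / 10621710579067.06 * 1e9
= 1850.3426 nT

1850.3426


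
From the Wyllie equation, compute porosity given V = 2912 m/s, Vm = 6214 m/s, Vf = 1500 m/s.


1/V - 1/Vm = 1/2912 - 1/6214 = 0.00018248
1/Vf - 1/Vm = 1/1500 - 1/6214 = 0.00050574
phi = 0.00018248 / 0.00050574 = 0.3608

0.3608


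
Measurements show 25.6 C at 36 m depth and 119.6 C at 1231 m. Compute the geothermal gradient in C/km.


dT = 119.6 - 25.6 = 94.0 C
dz = 1231 - 36 = 1195 m
gradient = dT/dz * 1000 = 94.0/1195 * 1000 = 78.6611 C/km

78.6611


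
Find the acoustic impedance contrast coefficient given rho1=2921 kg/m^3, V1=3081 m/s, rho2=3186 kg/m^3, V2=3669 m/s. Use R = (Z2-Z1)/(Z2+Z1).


Z1 = 2921 * 3081 = 8999601
Z2 = 3186 * 3669 = 11689434
R = (11689434 - 8999601) / (11689434 + 8999601) = 2689833 / 20689035 = 0.13

0.13


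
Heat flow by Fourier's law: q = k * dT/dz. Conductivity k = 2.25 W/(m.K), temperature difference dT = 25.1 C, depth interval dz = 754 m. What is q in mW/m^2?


q = k * dT / dz * 1000
= 2.25 * 25.1 / 754 * 1000
= 0.074901 * 1000
= 74.9005 mW/m^2

74.9005


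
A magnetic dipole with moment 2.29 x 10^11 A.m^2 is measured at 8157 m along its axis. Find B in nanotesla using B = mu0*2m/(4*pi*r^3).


m = 2.29 x 10^11 = 229000000000 A.m^2
2m = 458000000000 A.m^2
r^3 = 8157^3 = 542739445893
B = (4pi*10^-7) * 458000000000 / (4*pi * 542739445893) * 1e9
= 575539.774138 / 6820265024123.38 * 1e9
= 84.3867 nT

84.3867


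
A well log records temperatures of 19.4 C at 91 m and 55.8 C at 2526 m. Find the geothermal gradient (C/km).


dT = 55.8 - 19.4 = 36.4 C
dz = 2526 - 91 = 2435 m
gradient = dT/dz * 1000 = 36.4/2435 * 1000 = 14.9487 C/km

14.9487


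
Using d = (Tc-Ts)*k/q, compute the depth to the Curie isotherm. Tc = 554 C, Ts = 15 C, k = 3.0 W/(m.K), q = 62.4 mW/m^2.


T_Curie - T_surf = 554 - 15 = 539 C
Convert q to W/m^2: 62.4 mW/m^2 = 0.0624 W/m^2
d = 539 * 3.0 / 0.0624 = 25913.46 m

25913.46


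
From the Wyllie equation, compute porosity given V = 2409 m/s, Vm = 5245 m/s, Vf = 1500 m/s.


1/V - 1/Vm = 1/2409 - 1/5245 = 0.00022445
1/Vf - 1/Vm = 1/1500 - 1/5245 = 0.00047601
phi = 0.00022445 / 0.00047601 = 0.4715

0.4715


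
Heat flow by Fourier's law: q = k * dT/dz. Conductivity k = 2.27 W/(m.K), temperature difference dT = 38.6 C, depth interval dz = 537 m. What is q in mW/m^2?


q = k * dT / dz * 1000
= 2.27 * 38.6 / 537 * 1000
= 0.163169 * 1000
= 163.1695 mW/m^2

163.1695


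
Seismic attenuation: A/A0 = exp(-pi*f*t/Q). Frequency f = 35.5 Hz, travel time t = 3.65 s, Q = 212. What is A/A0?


pi*f*t/Q = pi*35.5*3.65/212 = 1.92015
A/A0 = exp(-1.92015) = 0.146585

0.146585


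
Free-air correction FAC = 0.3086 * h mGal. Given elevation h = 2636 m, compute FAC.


FAC = 0.3086 * h
= 0.3086 * 2636
= 813.4696 mGal

813.4696


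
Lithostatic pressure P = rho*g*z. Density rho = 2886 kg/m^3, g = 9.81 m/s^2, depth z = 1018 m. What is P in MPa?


P = rho * g * z / 1e6
= 2886 * 9.81 * 1018 / 1e6
= 28821269.88 / 1e6
= 28.8213 MPa

28.8213


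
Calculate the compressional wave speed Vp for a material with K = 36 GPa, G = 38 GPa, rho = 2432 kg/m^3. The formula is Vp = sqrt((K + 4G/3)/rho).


First compute the effective modulus:
K + 4G/3 = 36e9 + 4*38e9/3 = 86666666666.67 Pa
Then divide by density:
86666666666.67 / 2432 = 35635964.9123 Pa/(kg/m^3)
Take the square root:
Vp = sqrt(35635964.9123) = 5969.59 m/s

5969.59


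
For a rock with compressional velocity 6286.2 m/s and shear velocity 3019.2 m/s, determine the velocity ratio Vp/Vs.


Vp/Vs = 6286.2 / 3019.2
= 2.0821

2.0821


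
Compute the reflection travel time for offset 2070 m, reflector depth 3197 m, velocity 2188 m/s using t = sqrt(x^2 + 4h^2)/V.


x^2 + 4h^2 = 2070^2 + 4*3197^2 = 4284900 + 40883236 = 45168136
sqrt(45168136) = 6720.7244
t = 6720.7244 / 2188 = 3.0716 s

3.0716


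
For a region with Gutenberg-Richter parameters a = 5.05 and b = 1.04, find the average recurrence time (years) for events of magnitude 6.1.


log10(N) = 5.05 - 1.04*6.1 = -1.294
N = 10^-1.294 = 0.050816
T = 1/N = 1/0.050816 = 19.6789 years

19.6789


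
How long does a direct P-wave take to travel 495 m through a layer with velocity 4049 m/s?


t = x / V
= 495 / 4049
= 0.1223 s

0.1223


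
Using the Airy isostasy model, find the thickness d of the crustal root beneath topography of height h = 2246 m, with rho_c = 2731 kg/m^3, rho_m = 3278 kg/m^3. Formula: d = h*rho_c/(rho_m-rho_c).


rho_m - rho_c = 3278 - 2731 = 547
d = 2246 * 2731 / 547
= 6133826 / 547
= 11213.58 m

11213.58


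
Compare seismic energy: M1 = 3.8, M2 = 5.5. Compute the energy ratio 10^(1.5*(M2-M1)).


M2 - M1 = 5.5 - 3.8 = 1.7
1.5 * 1.7 = 2.55
ratio = 10^2.55 = 354.81

354.81


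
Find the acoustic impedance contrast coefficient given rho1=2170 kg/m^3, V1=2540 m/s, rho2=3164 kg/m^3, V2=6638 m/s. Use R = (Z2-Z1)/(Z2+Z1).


Z1 = 2170 * 2540 = 5511800
Z2 = 3164 * 6638 = 21002632
R = (21002632 - 5511800) / (21002632 + 5511800) = 15490832 / 26514432 = 0.5842

0.5842


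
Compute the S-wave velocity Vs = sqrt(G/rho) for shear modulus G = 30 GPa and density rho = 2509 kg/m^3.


Convert G to Pa: G = 30e9 Pa
Compute G/rho = 30e9 / 2509 = 11956954.9621
Vs = sqrt(11956954.9621) = 3457.88 m/s

3457.88


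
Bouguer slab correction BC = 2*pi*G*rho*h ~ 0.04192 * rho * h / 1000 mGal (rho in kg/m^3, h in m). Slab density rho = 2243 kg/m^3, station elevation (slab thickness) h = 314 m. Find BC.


BC = 0.04192 * rho * h / 1000
= 0.04192 * 2243 * 314 / 1000
= 29.5243 mGal

29.5243


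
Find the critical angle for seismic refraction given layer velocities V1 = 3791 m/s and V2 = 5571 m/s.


V1/V2 = 3791/5571 = 0.680488
theta_c = arcsin(0.680488) = 42.8818 degrees

42.8818


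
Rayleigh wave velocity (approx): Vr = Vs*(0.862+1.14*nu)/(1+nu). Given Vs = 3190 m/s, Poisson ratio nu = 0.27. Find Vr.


Numerator factor = 0.862 + 1.14*0.27 = 1.1698
Denominator = 1 + 0.27 = 1.27
Vr = 3190 * 1.1698 / 1.27 = 2938.32 m/s

2938.32


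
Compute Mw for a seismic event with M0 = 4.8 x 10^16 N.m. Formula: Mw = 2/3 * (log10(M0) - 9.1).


log10(M0) = log10(4.8 x 10^16) = 16.6812
Mw = 2/3 * (16.6812 - 9.1)
= 2/3 * 7.5812
= 5.05

5.05


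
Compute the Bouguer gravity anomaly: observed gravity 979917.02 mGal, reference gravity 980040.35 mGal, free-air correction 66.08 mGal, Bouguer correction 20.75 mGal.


BA = g_obs - g_ref + FAC - BC
= 979917.02 - 980040.35 + 66.08 - 20.75
= -78.0 mGal

-78.0


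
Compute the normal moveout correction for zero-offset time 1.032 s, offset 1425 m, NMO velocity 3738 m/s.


x/Vnmo = 1425/3738 = 0.38122
(x/Vnmo)^2 = 0.145329
t0^2 = 1.065024
sqrt(1.065024 + 0.145329) = 1.10016
dt = 1.10016 - 1.032 = 0.06816

0.06816


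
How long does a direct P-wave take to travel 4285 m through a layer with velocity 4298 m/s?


t = x / V
= 4285 / 4298
= 0.997 s

0.997


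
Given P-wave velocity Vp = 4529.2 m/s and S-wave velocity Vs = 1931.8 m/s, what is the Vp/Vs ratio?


Vp/Vs = 4529.2 / 1931.8
= 2.3445

2.3445


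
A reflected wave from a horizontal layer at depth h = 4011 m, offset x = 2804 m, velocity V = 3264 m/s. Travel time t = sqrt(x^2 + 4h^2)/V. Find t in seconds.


x^2 + 4h^2 = 2804^2 + 4*4011^2 = 7862416 + 64352484 = 72214900
sqrt(72214900) = 8497.935
t = 8497.935 / 3264 = 2.6035 s

2.6035


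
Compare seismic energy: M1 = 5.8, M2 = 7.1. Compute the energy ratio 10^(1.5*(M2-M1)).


M2 - M1 = 7.1 - 5.8 = 1.3
1.5 * 1.3 = 1.95
ratio = 10^1.95 = 89.13

89.13


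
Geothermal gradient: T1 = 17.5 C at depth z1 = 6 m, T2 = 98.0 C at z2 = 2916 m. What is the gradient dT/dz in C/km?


dT = 98.0 - 17.5 = 80.5 C
dz = 2916 - 6 = 2910 m
gradient = dT/dz * 1000 = 80.5/2910 * 1000 = 27.6632 C/km

27.6632


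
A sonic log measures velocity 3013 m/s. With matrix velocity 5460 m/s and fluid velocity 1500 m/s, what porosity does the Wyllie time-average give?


1/V - 1/Vm = 1/3013 - 1/5460 = 0.00014874
1/Vf - 1/Vm = 1/1500 - 1/5460 = 0.00048352
phi = 0.00014874 / 0.00048352 = 0.3076

0.3076


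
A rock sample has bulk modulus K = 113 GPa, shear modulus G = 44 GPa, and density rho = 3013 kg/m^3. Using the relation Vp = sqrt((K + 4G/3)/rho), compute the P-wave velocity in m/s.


First compute the effective modulus:
K + 4G/3 = 113e9 + 4*44e9/3 = 171666666666.67 Pa
Then divide by density:
171666666666.67 / 3013 = 56975329.1293 Pa/(kg/m^3)
Take the square root:
Vp = sqrt(56975329.1293) = 7548.2 m/s

7548.2


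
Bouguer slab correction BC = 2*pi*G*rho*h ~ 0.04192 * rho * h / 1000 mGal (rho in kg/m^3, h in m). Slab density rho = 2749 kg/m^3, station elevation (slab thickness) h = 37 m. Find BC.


BC = 0.04192 * rho * h / 1000
= 0.04192 * 2749 * 37 / 1000
= 4.2638 mGal

4.2638


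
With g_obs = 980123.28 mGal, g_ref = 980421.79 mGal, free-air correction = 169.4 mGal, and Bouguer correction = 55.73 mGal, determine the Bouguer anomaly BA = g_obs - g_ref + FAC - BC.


BA = g_obs - g_ref + FAC - BC
= 980123.28 - 980421.79 + 169.4 - 55.73
= -184.84 mGal

-184.84


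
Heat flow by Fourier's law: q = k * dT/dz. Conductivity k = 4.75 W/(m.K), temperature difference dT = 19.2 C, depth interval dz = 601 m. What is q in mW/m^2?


q = k * dT / dz * 1000
= 4.75 * 19.2 / 601 * 1000
= 0.151747 * 1000
= 151.7471 mW/m^2

151.7471


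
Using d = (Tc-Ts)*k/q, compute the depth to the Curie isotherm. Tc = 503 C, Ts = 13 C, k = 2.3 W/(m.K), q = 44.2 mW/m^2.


T_Curie - T_surf = 503 - 13 = 490 C
Convert q to W/m^2: 44.2 mW/m^2 = 0.0442 W/m^2
d = 490 * 2.3 / 0.0442 = 25497.74 m

25497.74


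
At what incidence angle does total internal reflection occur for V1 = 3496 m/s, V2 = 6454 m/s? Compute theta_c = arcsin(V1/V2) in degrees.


V1/V2 = 3496/6454 = 0.54168
theta_c = arcsin(0.54168) = 32.798 degrees

32.798


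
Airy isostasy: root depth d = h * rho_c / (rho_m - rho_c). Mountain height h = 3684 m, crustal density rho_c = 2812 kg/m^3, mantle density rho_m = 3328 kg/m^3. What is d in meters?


rho_m - rho_c = 3328 - 2812 = 516
d = 3684 * 2812 / 516
= 10359408 / 516
= 20076.37 m

20076.37


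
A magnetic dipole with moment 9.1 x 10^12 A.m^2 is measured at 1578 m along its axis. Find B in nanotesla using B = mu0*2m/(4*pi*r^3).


m = 9.1 x 10^12 = 9100000000000 A.m^2
2m = 18200000000000 A.m^2
r^3 = 1578^3 = 3929352552
B = (4pi*10^-7) * 18200000000000 / (4*pi * 3929352552) * 1e9
= 22870794.518134 / 49377700442.91 * 1e9
= 463180.6324 nT

463180.6324


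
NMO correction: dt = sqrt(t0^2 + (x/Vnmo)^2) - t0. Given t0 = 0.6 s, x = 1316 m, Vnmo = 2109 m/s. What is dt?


x/Vnmo = 1316/2109 = 0.623992
(x/Vnmo)^2 = 0.389367
t0^2 = 0.36
sqrt(0.36 + 0.389367) = 0.86566
dt = 0.86566 - 0.6 = 0.26566

0.26566


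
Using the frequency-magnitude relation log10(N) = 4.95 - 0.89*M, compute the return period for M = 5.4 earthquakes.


log10(N) = 4.95 - 0.89*5.4 = 0.144
N = 10^0.144 = 1.393157
T = 1/N = 1/1.393157 = 0.7178 years

0.7178


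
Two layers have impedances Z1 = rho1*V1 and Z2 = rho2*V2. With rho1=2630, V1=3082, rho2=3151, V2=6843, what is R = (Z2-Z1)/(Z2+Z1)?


Z1 = 2630 * 3082 = 8105660
Z2 = 3151 * 6843 = 21562293
R = (21562293 - 8105660) / (21562293 + 8105660) = 13456633 / 29667953 = 0.4536

0.4536


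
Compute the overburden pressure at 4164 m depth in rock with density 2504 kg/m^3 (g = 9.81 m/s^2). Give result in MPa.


P = rho * g * z / 1e6
= 2504 * 9.81 * 4164 / 1e6
= 102285495.36 / 1e6
= 102.2855 MPa

102.2855


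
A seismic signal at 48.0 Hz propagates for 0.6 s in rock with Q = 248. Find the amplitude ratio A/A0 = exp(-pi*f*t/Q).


pi*f*t/Q = pi*48.0*0.6/248 = 0.36483
A/A0 = exp(-0.36483) = 0.694315

0.694315


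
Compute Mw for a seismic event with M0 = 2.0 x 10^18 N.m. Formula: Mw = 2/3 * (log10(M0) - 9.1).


log10(M0) = log10(2.0 x 10^18) = 18.301
Mw = 2/3 * (18.301 - 9.1)
= 2/3 * 9.201
= 6.13

6.13


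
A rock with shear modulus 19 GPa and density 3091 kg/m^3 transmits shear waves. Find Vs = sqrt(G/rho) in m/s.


Convert G to Pa: G = 19e9 Pa
Compute G/rho = 19e9 / 3091 = 6146878.033
Vs = sqrt(6146878.033) = 2479.29 m/s

2479.29


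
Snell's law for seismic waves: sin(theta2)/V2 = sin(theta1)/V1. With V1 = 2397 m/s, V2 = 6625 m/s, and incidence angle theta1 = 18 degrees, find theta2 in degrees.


sin(theta1) = sin(18 deg) = 0.309017
sin(theta2) = V2/V1 * sin(theta1) = 6625/2397 * 0.309017 = 0.854083
theta2 = arcsin(0.854083) = 58.6586 degrees

58.6586


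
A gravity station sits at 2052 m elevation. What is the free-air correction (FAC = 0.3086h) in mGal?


FAC = 0.3086 * h
= 0.3086 * 2052
= 633.2472 mGal

633.2472


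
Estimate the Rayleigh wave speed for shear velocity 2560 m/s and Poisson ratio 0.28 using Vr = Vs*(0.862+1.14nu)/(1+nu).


Numerator factor = 0.862 + 1.14*0.28 = 1.1812
Denominator = 1 + 0.28 = 1.28
Vr = 2560 * 1.1812 / 1.28 = 2362.4 m/s

2362.4


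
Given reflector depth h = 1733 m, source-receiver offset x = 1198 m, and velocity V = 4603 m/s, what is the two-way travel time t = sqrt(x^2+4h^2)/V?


x^2 + 4h^2 = 1198^2 + 4*1733^2 = 1435204 + 12013156 = 13448360
sqrt(13448360) = 3667.2006
t = 3667.2006 / 4603 = 0.7967 s

0.7967


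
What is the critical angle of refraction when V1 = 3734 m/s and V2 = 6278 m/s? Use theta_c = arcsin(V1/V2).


V1/V2 = 3734/6278 = 0.594775
theta_c = arcsin(0.594775) = 36.4966 degrees

36.4966


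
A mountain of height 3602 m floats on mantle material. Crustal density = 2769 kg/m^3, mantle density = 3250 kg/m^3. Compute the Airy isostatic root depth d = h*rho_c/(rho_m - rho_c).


rho_m - rho_c = 3250 - 2769 = 481
d = 3602 * 2769 / 481
= 9973938 / 481
= 20735.84 m

20735.84


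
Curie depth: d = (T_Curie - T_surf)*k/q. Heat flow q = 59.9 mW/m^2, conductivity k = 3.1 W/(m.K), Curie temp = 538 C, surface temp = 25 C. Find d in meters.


T_Curie - T_surf = 538 - 25 = 513 C
Convert q to W/m^2: 59.9 mW/m^2 = 0.0599 W/m^2
d = 513 * 3.1 / 0.0599 = 26549.25 m

26549.25


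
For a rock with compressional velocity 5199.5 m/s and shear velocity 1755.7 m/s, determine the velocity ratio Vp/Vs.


Vp/Vs = 5199.5 / 1755.7
= 2.9615

2.9615


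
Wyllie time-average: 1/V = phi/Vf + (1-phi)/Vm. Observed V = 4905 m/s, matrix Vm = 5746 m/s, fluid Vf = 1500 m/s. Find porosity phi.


1/V - 1/Vm = 1/4905 - 1/5746 = 2.984e-05
1/Vf - 1/Vm = 1/1500 - 1/5746 = 0.00049263
phi = 2.984e-05 / 0.00049263 = 0.0606

0.0606


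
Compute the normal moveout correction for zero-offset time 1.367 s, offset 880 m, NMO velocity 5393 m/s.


x/Vnmo = 880/5393 = 0.163174
(x/Vnmo)^2 = 0.026626
t0^2 = 1.868689
sqrt(1.868689 + 0.026626) = 1.376704
dt = 1.376704 - 1.367 = 0.009704

0.009704


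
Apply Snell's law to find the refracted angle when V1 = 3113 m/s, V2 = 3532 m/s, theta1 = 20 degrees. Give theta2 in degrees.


sin(theta1) = sin(20 deg) = 0.34202
sin(theta2) = V2/V1 * sin(theta1) = 3532/3113 * 0.34202 = 0.388055
theta2 = arcsin(0.388055) = 22.8335 degrees

22.8335


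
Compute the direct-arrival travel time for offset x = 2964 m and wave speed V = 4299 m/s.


t = x / V
= 2964 / 4299
= 0.6895 s

0.6895


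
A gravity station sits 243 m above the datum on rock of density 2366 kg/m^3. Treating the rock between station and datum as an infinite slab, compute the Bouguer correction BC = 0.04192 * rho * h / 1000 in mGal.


BC = 0.04192 * rho * h / 1000
= 0.04192 * 2366 * 243 / 1000
= 24.1014 mGal

24.1014


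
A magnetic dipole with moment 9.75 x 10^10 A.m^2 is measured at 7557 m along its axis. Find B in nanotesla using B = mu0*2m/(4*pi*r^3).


m = 9.75 x 10^10 = 97500000000 A.m^2
2m = 195000000000 A.m^2
r^3 = 7557^3 = 431567037693
B = (4pi*10^-7) * 195000000000 / (4*pi * 431567037693) * 1e9
= 245044.22698 / 5423231340591.35 * 1e9
= 45.1842 nT

45.1842


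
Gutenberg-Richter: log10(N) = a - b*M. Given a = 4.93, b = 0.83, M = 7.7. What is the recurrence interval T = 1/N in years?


log10(N) = 4.93 - 0.83*7.7 = -1.461
N = 10^-1.461 = 0.034594
T = 1/N = 1/0.034594 = 28.9068 years

28.9068


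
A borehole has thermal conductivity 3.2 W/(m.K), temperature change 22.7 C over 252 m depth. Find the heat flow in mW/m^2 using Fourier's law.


q = k * dT / dz * 1000
= 3.2 * 22.7 / 252 * 1000
= 0.288254 * 1000
= 288.254 mW/m^2

288.254


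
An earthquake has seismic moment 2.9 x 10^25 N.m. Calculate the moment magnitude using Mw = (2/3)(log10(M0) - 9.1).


log10(M0) = log10(2.9 x 10^25) = 25.4624
Mw = 2/3 * (25.4624 - 9.1)
= 2/3 * 16.3624
= 10.91

10.91


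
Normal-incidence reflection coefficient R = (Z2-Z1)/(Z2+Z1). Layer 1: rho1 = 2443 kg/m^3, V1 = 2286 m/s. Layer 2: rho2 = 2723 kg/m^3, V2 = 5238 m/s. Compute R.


Z1 = 2443 * 2286 = 5584698
Z2 = 2723 * 5238 = 14263074
R = (14263074 - 5584698) / (14263074 + 5584698) = 8678376 / 19847772 = 0.4372

0.4372


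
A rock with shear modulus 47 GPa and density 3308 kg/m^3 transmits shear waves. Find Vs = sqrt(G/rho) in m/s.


Convert G to Pa: G = 47e9 Pa
Compute G/rho = 47e9 / 3308 = 14207980.653
Vs = sqrt(14207980.653) = 3769.35 m/s

3769.35


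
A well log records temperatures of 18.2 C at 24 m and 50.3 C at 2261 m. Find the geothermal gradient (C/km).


dT = 50.3 - 18.2 = 32.1 C
dz = 2261 - 24 = 2237 m
gradient = dT/dz * 1000 = 32.1/2237 * 1000 = 14.3496 C/km

14.3496


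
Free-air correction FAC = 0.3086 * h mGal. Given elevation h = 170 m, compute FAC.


FAC = 0.3086 * h
= 0.3086 * 170
= 52.462 mGal

52.462


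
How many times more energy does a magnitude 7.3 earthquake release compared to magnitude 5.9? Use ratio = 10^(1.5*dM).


M2 - M1 = 7.3 - 5.9 = 1.4
1.5 * 1.4 = 2.1
ratio = 10^2.1 = 125.89

125.89


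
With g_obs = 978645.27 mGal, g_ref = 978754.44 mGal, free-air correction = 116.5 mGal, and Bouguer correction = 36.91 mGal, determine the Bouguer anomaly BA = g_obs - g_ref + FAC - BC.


BA = g_obs - g_ref + FAC - BC
= 978645.27 - 978754.44 + 116.5 - 36.91
= -29.58 mGal

-29.58


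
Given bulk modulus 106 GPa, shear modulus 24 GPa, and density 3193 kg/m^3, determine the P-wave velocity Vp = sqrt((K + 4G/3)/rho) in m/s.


First compute the effective modulus:
K + 4G/3 = 106e9 + 4*24e9/3 = 138000000000.0 Pa
Then divide by density:
138000000000.0 / 3193 = 43219542.7498 Pa/(kg/m^3)
Take the square root:
Vp = sqrt(43219542.7498) = 6574.16 m/s

6574.16


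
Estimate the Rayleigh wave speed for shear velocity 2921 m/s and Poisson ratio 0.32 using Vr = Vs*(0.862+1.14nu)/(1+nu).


Numerator factor = 0.862 + 1.14*0.32 = 1.2268
Denominator = 1 + 0.32 = 1.32
Vr = 2921 * 1.2268 / 1.32 = 2714.76 m/s

2714.76


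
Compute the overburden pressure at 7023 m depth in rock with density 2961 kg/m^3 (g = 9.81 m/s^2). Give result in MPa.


P = rho * g * z / 1e6
= 2961 * 9.81 * 7023 / 1e6
= 203999960.43 / 1e6
= 204.0 MPa

204.0


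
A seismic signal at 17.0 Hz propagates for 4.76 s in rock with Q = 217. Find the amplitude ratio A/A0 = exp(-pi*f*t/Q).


pi*f*t/Q = pi*17.0*4.76/217 = 1.17151
A/A0 = exp(-1.17151) = 0.309899

0.309899


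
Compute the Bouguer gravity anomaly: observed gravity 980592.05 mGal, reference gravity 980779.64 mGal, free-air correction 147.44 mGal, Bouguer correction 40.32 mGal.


BA = g_obs - g_ref + FAC - BC
= 980592.05 - 980779.64 + 147.44 - 40.32
= -80.47 mGal

-80.47


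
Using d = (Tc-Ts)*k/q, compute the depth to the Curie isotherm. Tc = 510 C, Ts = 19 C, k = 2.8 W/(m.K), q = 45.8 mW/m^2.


T_Curie - T_surf = 510 - 19 = 491 C
Convert q to W/m^2: 45.8 mW/m^2 = 0.0458 W/m^2
d = 491 * 2.8 / 0.0458 = 30017.47 m

30017.47


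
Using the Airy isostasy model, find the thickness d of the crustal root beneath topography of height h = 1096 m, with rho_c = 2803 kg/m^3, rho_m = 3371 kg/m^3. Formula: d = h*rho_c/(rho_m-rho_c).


rho_m - rho_c = 3371 - 2803 = 568
d = 1096 * 2803 / 568
= 3072088 / 568
= 5408.61 m

5408.61


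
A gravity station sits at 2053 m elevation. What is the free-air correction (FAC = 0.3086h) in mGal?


FAC = 0.3086 * h
= 0.3086 * 2053
= 633.5558 mGal

633.5558


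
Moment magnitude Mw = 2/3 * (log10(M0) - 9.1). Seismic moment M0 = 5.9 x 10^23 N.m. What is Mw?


log10(M0) = log10(5.9 x 10^23) = 23.7709
Mw = 2/3 * (23.7709 - 9.1)
= 2/3 * 14.6709
= 9.78

9.78


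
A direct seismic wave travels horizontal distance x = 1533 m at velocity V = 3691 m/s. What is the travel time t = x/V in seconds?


t = x / V
= 1533 / 3691
= 0.4153 s

0.4153


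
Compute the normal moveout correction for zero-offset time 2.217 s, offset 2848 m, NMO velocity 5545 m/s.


x/Vnmo = 2848/5545 = 0.513616
(x/Vnmo)^2 = 0.263801
t0^2 = 4.915089
sqrt(4.915089 + 0.263801) = 2.275718
dt = 2.275718 - 2.217 = 0.058718

0.058718


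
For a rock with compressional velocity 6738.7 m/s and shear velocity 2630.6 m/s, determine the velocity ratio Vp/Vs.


Vp/Vs = 6738.7 / 2630.6
= 2.5617

2.5617


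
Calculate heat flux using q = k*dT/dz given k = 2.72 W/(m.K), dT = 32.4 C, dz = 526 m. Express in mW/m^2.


q = k * dT / dz * 1000
= 2.72 * 32.4 / 526 * 1000
= 0.167544 * 1000
= 167.5437 mW/m^2

167.5437


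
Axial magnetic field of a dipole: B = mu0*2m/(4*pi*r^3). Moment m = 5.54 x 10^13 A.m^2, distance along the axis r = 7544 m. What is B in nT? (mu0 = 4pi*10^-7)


m = 5.54 x 10^13 = 55400000000000 A.m^2
2m = 110800000000000 A.m^2
r^3 = 7544^3 = 429343645184
B = (4pi*10^-7) * 110800000000000 / (4*pi * 429343645184) * 1e9
= 139235386.4071 / 5395291366302.07 * 1e9
= 25806.8336 nT

25806.8336


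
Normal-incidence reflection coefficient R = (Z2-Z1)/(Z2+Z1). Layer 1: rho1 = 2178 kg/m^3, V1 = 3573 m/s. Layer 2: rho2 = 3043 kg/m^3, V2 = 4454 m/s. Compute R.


Z1 = 2178 * 3573 = 7781994
Z2 = 3043 * 4454 = 13553522
R = (13553522 - 7781994) / (13553522 + 7781994) = 5771528 / 21335516 = 0.2705

0.2705


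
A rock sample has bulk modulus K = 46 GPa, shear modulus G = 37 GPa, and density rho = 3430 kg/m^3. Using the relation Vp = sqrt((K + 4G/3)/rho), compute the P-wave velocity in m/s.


First compute the effective modulus:
K + 4G/3 = 46e9 + 4*37e9/3 = 95333333333.33 Pa
Then divide by density:
95333333333.33 / 3430 = 27793974.7328 Pa/(kg/m^3)
Take the square root:
Vp = sqrt(27793974.7328) = 5272.0 m/s

5272.0


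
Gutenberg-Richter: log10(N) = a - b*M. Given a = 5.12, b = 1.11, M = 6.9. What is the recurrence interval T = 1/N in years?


log10(N) = 5.12 - 1.11*6.9 = -2.539
N = 10^-2.539 = 0.002891
T = 1/N = 1/0.002891 = 345.9394 years

345.9394


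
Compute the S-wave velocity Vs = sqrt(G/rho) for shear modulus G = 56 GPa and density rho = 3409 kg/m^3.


Convert G to Pa: G = 56e9 Pa
Compute G/rho = 56e9 / 3409 = 16427104.7228
Vs = sqrt(16427104.7228) = 4053.04 m/s

4053.04


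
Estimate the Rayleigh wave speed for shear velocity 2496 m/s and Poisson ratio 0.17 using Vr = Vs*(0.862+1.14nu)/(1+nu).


Numerator factor = 0.862 + 1.14*0.17 = 1.0558
Denominator = 1 + 0.17 = 1.17
Vr = 2496 * 1.0558 / 1.17 = 2252.37 m/s

2252.37


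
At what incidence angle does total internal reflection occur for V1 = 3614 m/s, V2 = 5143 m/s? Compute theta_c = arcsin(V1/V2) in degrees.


V1/V2 = 3614/5143 = 0.702703
theta_c = arcsin(0.702703) = 44.6442 degrees

44.6442
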